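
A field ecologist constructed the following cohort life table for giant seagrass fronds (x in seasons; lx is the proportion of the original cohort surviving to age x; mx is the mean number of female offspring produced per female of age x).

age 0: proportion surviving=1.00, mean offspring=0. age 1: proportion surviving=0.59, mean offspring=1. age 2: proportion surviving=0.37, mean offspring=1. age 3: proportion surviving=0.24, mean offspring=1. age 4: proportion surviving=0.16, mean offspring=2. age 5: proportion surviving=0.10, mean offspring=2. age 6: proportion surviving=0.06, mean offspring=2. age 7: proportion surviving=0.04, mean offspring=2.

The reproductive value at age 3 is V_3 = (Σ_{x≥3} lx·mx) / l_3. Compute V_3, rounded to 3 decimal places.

4.000

lx·mx for x ≥ 3: 0.24, 0.32, 0.2, 0.12, 0.08 → sum = 0.96
V_3 = 0.96 / l_3 = 0.96 / 0.24 = 4 → 4.000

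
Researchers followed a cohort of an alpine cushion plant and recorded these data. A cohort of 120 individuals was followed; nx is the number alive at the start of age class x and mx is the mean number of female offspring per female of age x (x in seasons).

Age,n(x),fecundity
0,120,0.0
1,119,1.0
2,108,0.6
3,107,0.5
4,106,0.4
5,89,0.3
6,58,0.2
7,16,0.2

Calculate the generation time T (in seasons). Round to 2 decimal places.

2.50

lx = nx/n0 = nx/120: 1, 0.99167…, 0.9, 0.89167…, 0.88333…, 0.74167…, 0.48333…, 0.13333…
lx·mx: 0, 0.991667…, 0.54, 0.445833…, 0.353333…, 0.2225…, 0.096667…, 0.026667… → R0 = 2.676667…
x·lx·mx: 0, 0.991667…, 1.08, 1.3375…, 1.413333…, 1.1125…, 0.58…, 0.186667… → Σ = 6.701667…
T = 6.701667… / 2.676667… = 2.503736… → 2.50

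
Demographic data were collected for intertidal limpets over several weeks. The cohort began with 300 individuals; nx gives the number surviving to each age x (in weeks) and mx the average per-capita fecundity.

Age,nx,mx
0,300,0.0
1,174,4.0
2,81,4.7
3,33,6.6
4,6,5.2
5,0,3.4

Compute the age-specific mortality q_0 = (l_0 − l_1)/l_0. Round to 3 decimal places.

0.420

lx = nx/n0 = nx/300: 1, 0.58, 0.27, 0.11, 0.02, 0
q_0 = (l_0 − l_1) / l_0 = (1 − 0.58) / 1
     = 0.42 / 1 = 0.42 → 0.420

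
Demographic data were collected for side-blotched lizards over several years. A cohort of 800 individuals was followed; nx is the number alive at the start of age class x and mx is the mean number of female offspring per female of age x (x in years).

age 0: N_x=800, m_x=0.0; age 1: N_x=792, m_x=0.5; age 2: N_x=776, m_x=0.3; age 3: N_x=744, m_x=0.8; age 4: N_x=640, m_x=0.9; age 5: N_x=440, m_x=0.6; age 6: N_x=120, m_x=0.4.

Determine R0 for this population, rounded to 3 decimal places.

2.640

lx = nx/n0 = nx/800: 1, 0.99, 0.97, 0.93, 0.8, 0.55, 0.15
lx·mx by age: 0, 0.495, 0.291, 0.744, 0.72, 0.33, 0.06
R0 = Σ lx·mx = 2.64 → 2.640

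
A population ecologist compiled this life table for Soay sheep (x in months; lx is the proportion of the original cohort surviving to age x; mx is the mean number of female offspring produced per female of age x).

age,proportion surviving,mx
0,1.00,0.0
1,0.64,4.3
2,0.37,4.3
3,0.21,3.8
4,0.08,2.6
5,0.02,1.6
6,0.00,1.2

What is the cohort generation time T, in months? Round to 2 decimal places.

1.73

lx·mx: 0, 2.752, 1.591, 0.798, 0.208, 0.032, 0 → R0 = 5.381
x·lx·mx: 0, 2.752, 3.182, 2.394, 0.832, 0.16, 0 → Σ = 9.32
T = 9.32 / 5.381 = 1.73202… → 1.73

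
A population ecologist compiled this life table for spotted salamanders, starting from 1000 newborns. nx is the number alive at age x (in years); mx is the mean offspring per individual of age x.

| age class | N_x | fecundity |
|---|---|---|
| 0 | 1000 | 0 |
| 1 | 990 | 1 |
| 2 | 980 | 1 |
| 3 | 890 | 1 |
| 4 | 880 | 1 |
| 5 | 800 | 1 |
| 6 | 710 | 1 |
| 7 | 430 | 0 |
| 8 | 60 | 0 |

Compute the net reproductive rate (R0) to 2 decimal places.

lx = nx/n0 = nx/1000: 1, 0.99, 0.98, 0.89, 0.88, 0.8, 0.71, 0.43, 0.06
lx·mx by age: 0, 0.99, 0.98, 0.89, 0.88, 0.8, 0.71, 0, 0
R0 = Σ lx·mx = 5.25 → 5.25

5.25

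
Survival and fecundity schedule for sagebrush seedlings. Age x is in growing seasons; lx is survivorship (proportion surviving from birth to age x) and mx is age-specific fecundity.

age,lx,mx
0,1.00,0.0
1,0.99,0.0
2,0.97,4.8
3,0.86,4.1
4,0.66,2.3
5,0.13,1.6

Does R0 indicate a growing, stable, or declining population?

R0 = Σ lx·mx = 0 + 0 + 4.656 + 3.526 + 1.518 + 0.208 = 9.908
R0 > 1, so the population is growing.

growing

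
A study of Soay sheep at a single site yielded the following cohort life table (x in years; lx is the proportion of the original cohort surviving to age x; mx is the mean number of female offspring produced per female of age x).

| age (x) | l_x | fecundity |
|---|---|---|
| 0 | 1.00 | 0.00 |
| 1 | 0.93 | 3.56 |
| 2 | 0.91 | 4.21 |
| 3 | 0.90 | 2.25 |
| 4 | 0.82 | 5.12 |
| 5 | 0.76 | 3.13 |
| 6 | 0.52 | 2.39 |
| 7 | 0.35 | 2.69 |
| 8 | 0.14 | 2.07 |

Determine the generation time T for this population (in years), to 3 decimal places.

3.409

lx·mx: 0, 3.3108, 3.8311, 2.025, 4.1984, 2.3788, 1.2428, 0.9415, 0.2898 → R0 = 18.2182
x·lx·mx: 0, 3.3108, 7.6622, 6.075, 16.7936, 11.894, 7.4568, 6.5905, 2.3184 → Σ = 62.1013
T = 62.1013 / 18.2182 = 3.408751… → 3.409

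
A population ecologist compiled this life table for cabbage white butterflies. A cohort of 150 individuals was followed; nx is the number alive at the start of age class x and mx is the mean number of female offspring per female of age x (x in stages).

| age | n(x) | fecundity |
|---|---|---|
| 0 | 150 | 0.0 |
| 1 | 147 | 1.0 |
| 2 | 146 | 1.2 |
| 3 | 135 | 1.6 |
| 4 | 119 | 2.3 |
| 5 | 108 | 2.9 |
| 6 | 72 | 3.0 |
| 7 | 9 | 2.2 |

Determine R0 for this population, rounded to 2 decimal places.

lx = nx/n0 = nx/150: 1, 0.98, 0.97333…, 0.9, 0.79333…, 0.72, 0.48, 0.06
lx·mx by age: 0, 0.98, 1.168…, 1.44, 1.824667…, 2.088, 1.44, 0.132
R0 = Σ lx·mx = 9.072667… → 9.07

9.07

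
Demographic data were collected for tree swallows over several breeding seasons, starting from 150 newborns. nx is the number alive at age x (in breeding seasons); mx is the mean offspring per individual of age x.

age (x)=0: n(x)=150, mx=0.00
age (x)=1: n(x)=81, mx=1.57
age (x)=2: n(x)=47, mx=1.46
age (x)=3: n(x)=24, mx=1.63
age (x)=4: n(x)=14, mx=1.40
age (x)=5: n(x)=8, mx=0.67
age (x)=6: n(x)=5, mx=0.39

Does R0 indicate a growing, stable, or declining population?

growing

lx = nx/n0 = nx/150: 1, 0.54, 0.31333…, 0.16, 0.09333…, 0.05333…, 0.03333…
R0 = Σ lx·mx = 0 + 0.8478 + 0.457467… + 0.2608 + 0.130667… + 0.035733… + 0.013… = 1.745467…
R0 > 1, so the population is growing.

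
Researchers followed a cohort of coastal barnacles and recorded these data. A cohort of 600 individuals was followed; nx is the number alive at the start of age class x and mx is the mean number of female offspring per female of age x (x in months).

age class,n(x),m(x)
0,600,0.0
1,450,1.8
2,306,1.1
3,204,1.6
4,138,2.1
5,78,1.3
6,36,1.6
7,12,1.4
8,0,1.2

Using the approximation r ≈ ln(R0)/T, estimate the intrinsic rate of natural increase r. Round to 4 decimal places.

lx = nx/n0 = nx/600: 1, 0.75, 0.51, 0.34, 0.23, 0.13, 0.06, 0.02, 0
R0 = Σ lx·mx = 0 + 1.35 + 0.561 + 0.544 + 0.483 + 0.169 + 0.096 + 0.028 + 0 = 3.231
Σ x·lx·mx = 7.653; T = 7.653/3.231 = 2.36862…
r ≈ ln(R0)/T = ln(3.231)/2.36862… = 0.495138… → 0.4951

0.4951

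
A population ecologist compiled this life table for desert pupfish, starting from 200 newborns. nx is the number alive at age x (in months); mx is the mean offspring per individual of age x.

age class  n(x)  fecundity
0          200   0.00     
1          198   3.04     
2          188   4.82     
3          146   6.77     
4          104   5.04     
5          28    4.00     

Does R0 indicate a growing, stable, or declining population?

growing

lx = nx/n0 = nx/200: 1, 0.99, 0.94, 0.73, 0.52, 0.14
R0 = Σ lx·mx = 0 + 3.0096 + 4.5308 + 4.9421 + 2.6208 + 0.56 = 15.6633
R0 > 1, so the population is growing.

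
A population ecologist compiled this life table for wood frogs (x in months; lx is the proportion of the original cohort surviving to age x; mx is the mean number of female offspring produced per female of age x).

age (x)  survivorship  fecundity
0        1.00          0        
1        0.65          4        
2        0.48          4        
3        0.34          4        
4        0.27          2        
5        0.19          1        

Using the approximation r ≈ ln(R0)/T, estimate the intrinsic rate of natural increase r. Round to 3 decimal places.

0.916

R0 = Σ lx·mx = 0 + 2.6 + 1.92 + 1.36 + 0.54 + 0.19 = 6.61
Σ x·lx·mx = 13.63; T = 13.63/6.61 = 2.06203…
r ≈ ln(R0)/T = ln(6.61)/2.06203… = 0.91589… → 0.916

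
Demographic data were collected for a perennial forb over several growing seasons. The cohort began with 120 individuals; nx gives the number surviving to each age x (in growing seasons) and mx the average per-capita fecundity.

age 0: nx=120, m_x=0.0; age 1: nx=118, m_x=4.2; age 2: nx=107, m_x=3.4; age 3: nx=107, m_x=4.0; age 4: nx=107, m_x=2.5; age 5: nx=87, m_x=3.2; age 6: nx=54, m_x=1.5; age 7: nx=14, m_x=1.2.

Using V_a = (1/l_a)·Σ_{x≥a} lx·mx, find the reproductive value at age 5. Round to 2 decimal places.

4.32

lx = nx/n0 = nx/120: 1, 0.98333…, 0.89167…, 0.89167…, 0.89167…, 0.725, 0.45, 0.11667…
lx·mx for x ≥ 5: 2.32, 0.675, 0.14… → sum = 3.135…
V_5 = 3.135… / l_5 = 3.135… / 0.725 = 4.324138… → 4.32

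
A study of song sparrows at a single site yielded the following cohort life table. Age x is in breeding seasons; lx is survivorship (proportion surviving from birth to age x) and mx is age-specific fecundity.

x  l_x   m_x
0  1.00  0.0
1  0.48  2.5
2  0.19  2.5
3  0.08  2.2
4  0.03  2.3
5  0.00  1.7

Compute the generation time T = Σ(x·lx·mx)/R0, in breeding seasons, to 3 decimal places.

lx·mx: 0, 1.2, 0.475, 0.176, 0.069, 0 → R0 = 1.92
x·lx·mx: 0, 1.2, 0.95, 0.528, 0.276, 0 → Σ = 2.954
T = 2.954 / 1.92 = 1.538542… → 1.539

1.539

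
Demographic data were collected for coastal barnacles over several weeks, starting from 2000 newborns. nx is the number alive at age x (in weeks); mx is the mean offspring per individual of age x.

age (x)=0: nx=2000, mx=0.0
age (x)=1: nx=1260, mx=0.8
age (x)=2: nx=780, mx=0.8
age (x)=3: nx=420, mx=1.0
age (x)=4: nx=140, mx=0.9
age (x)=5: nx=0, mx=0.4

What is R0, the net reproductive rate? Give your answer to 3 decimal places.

lx = nx/n0 = nx/2000: 1, 0.63, 0.39, 0.21, 0.07, 0
lx·mx by age: 0, 0.504, 0.312, 0.21, 0.063, 0
R0 = Σ lx·mx = 1.089 → 1.089

1.089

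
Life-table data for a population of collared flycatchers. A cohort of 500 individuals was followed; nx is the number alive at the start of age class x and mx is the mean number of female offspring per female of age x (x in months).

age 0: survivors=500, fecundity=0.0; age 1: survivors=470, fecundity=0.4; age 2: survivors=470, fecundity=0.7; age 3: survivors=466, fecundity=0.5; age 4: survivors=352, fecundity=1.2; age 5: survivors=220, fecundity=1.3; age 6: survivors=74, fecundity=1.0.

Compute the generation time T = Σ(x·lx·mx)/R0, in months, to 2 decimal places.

lx = nx/n0 = nx/500: 1, 0.94, 0.94, 0.932, 0.704, 0.44, 0.148
lx·mx: 0, 0.376, 0.658, 0.466, 0.8448, 0.572, 0.148 → R0 = 3.0648
x·lx·mx: 0, 0.376, 1.316, 1.398, 3.3792, 2.86, 0.888 → Σ = 10.2172
T = 10.2172 / 3.0648 = 3.333725… → 3.33

3.33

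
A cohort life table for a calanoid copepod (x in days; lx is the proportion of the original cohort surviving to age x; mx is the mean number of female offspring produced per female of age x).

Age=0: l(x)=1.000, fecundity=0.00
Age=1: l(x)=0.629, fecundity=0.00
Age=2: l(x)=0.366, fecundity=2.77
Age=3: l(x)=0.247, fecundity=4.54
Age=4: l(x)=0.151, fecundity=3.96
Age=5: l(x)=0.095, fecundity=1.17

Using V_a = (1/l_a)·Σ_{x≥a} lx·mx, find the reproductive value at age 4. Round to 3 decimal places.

4.696

lx·mx for x ≥ 4: 0.59796, 0.11115 → sum = 0.70911
V_4 = 0.70911 / l_4 = 0.70911 / 0.151 = 4.696093… → 4.696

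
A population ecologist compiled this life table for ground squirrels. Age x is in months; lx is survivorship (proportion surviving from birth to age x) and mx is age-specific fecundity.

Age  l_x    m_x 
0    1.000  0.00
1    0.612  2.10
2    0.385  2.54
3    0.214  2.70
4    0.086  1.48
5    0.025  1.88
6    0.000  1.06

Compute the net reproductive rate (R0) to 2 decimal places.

3.02

lx·mx by age: 0, 1.2852, 0.9779, 0.5778, 0.12728, 0.047, 0
R0 = Σ lx·mx = 3.01518 → 3.02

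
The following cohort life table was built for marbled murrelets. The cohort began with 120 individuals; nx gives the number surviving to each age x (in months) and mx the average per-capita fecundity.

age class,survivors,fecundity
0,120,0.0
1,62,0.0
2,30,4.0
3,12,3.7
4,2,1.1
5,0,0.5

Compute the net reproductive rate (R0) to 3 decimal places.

lx = nx/n0 = nx/120: 1, 0.51667…, 0.25, 0.1, 0.01667…, 0
lx·mx by age: 0, 0, 1, 0.37, 0.018333…, 0
R0 = Σ lx·mx = 1.388333… → 1.388

1.388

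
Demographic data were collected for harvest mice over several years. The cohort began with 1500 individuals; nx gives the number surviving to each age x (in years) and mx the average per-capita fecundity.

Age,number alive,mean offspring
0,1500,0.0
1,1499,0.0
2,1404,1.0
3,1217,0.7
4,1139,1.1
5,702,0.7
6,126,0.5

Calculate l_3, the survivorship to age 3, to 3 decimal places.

l_3 = n_3/n_0 = 1217/1500 = 0.811333… → 0.811

0.811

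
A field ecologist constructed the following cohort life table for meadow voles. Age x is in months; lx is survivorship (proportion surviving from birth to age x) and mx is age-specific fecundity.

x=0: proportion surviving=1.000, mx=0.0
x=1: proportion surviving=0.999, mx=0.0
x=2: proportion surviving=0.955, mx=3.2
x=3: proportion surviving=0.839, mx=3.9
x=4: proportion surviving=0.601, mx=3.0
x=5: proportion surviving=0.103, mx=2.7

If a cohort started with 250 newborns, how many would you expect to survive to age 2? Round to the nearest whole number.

Expected survivors = N0 · l_2 = 250 × 0.955 = 238.75 → 239

239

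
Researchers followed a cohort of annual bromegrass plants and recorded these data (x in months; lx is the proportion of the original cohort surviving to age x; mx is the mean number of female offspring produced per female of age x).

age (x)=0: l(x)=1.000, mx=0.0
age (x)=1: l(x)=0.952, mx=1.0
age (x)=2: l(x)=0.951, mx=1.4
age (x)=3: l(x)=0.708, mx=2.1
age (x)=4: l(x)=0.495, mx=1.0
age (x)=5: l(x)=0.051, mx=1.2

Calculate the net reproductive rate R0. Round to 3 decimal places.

4.326

lx·mx by age: 0, 0.952, 1.3314, 1.4868, 0.495, 0.0612
R0 = Σ lx·mx = 4.3264 → 4.326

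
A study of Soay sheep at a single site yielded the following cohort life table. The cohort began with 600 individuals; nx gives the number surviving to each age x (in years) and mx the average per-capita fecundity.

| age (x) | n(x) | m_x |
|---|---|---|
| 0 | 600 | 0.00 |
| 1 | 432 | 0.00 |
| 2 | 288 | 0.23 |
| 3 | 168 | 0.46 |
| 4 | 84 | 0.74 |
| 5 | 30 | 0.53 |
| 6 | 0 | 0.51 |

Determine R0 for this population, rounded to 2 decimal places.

0.37

lx = nx/n0 = nx/600: 1, 0.72, 0.48, 0.28, 0.14, 0.05, 0
lx·mx by age: 0, 0, 0.1104, 0.1288, 0.1036, 0.0265, 0
R0 = Σ lx·mx = 0.3693 → 0.37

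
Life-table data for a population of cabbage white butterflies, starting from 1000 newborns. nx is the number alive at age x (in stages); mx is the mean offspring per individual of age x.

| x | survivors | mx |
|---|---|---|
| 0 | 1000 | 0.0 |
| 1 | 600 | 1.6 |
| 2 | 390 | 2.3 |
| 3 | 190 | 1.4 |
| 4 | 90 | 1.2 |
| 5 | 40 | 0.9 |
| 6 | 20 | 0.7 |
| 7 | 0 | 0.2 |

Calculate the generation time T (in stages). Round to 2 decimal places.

lx = nx/n0 = nx/1000: 1, 0.6, 0.39, 0.19, 0.09, 0.04, 0.02, 0
lx·mx: 0, 0.96, 0.897, 0.266, 0.108, 0.036, 0.014, 0 → R0 = 2.281
x·lx·mx: 0, 0.96, 1.794, 0.798, 0.432, 0.18, 0.084, 0 → Σ = 4.248
T = 4.248 / 2.281 = 1.862341… → 1.86

1.86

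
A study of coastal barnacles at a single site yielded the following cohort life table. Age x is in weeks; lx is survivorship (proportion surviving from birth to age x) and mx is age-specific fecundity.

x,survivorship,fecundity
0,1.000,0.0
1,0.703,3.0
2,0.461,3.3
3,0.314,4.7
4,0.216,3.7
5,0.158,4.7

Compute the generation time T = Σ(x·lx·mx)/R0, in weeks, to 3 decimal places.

2.480

lx·mx: 0, 2.109, 1.5213, 1.4758, 0.7992, 0.7426 → R0 = 6.6479
x·lx·mx: 0, 2.109, 3.0426, 4.4274, 3.1968, 3.713 → Σ = 16.4888
T = 16.4888 / 6.6479 = 2.480302… → 2.480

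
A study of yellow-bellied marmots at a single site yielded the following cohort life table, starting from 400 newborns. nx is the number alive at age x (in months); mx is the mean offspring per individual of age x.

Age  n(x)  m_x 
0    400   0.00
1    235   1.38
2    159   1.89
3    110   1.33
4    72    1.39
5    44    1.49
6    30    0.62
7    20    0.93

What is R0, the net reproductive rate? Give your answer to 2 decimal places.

2.43

lx = nx/n0 = nx/400: 1, 0.5875, 0.3975, 0.275, 0.18, 0.11, 0.075, 0.05
lx·mx by age: 0, 0.81075, 0.751275, 0.36575, 0.2502, 0.1639, 0.0465, 0.0465
R0 = Σ lx·mx = 2.434875 → 2.43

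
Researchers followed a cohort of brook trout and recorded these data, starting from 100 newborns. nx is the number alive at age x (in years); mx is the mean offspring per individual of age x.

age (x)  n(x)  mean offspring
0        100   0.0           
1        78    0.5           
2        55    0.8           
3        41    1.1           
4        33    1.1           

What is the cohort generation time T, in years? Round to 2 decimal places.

2.48

lx = nx/n0 = nx/100: 1, 0.78, 0.55, 0.41, 0.33
lx·mx: 0, 0.39, 0.44, 0.451, 0.363 → R0 = 1.644
x·lx·mx: 0, 0.39, 0.88, 1.353, 1.452 → Σ = 4.075
T = 4.075 / 1.644 = 2.47871… → 2.48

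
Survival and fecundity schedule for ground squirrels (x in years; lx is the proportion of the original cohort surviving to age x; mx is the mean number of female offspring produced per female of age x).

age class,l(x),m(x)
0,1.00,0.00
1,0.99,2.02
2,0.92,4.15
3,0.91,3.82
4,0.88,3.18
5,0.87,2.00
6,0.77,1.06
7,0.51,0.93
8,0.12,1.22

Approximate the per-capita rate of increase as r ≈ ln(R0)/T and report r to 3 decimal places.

R0 = Σ lx·mx = 0 + 1.9998 + 3.818 + 3.4762 + 2.7984 + 1.74 + 0.8162 + 0.4743 + 0.1464 = 15.2693
Σ x·lx·mx = 49.3465; T = 49.3465/15.2693 = 3.23175…
r ≈ ln(R0)/T = ln(15.2693)/3.23175… = 0.84346… → 0.843

0.843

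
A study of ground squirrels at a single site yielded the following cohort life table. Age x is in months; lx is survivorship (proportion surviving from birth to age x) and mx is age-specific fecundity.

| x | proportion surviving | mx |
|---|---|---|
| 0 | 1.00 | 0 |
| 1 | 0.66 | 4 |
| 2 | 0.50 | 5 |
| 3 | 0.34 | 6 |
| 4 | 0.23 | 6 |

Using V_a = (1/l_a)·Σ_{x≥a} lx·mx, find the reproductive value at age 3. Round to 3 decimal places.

10.059

lx·mx for x ≥ 3: 2.04, 1.38 → sum = 3.42
V_3 = 3.42 / l_3 = 3.42 / 0.34 = 10.058824… → 10.059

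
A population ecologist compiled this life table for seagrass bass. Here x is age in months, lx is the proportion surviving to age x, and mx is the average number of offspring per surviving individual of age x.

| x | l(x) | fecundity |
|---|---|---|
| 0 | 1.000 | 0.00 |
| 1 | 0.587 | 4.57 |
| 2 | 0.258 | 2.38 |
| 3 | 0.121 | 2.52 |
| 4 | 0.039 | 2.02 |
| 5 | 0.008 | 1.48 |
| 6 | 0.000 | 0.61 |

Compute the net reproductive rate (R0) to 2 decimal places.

lx·mx by age: 0, 2.68259, 0.61404, 0.30492, 0.07878, 0.01184, 0
R0 = Σ lx·mx = 3.69217 → 3.69

3.69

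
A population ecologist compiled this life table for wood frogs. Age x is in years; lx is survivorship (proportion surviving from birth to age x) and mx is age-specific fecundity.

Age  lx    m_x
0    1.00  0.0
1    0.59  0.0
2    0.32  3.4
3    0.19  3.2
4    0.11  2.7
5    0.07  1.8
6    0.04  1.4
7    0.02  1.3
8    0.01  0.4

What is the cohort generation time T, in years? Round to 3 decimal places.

lx·mx: 0, 0, 1.088, 0.608, 0.297, 0.126, 0.056, 0.026, 0.004 → R0 = 2.205
x·lx·mx: 0, 0, 2.176, 1.824, 1.188, 0.63, 0.336, 0.182, 0.032 → Σ = 6.368
T = 6.368 / 2.205 = 2.887982… → 2.888

2.888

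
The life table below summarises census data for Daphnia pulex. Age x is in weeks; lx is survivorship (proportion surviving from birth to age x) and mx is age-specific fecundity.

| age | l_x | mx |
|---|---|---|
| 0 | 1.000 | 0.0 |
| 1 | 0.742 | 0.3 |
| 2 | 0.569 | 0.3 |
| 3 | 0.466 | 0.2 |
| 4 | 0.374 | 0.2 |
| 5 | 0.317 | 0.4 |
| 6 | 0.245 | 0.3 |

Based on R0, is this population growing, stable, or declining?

R0 = Σ lx·mx = 0 + 0.2226 + 0.1707 + 0.0932 + 0.0748 + 0.1268 + 0.0735 = 0.7616
R0 < 1, so the population is declining.

declining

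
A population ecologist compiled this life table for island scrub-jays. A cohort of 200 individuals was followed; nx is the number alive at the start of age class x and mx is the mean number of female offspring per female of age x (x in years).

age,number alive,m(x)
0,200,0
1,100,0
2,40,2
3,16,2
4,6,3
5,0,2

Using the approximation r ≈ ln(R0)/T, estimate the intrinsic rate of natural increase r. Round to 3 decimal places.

lx = nx/n0 = nx/200: 1, 0.5, 0.2, 0.08, 0.03, 0
R0 = Σ lx·mx = 0 + 0 + 0.4 + 0.16 + 0.09 + 0 = 0.65
Σ x·lx·mx = 1.64; T = 1.64/0.65 = 2.52308…
r ≈ ln(R0)/T = ln(0.65)/2.52308… = -0.17074… → -0.171

-0.171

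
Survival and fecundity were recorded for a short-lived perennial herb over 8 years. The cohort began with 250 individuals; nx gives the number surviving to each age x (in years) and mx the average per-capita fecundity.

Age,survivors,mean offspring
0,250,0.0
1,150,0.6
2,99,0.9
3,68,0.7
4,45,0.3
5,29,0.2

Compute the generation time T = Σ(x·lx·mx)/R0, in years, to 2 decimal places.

2.01

lx = nx/n0 = nx/250: 1, 0.6, 0.396, 0.272, 0.18, 0.116
lx·mx: 0, 0.36, 0.3564, 0.1904, 0.054, 0.0232 → R0 = 0.984
x·lx·mx: 0, 0.36, 0.7128, 0.5712, 0.216, 0.116 → Σ = 1.976
T = 1.976 / 0.984 = 2.00813… → 2.01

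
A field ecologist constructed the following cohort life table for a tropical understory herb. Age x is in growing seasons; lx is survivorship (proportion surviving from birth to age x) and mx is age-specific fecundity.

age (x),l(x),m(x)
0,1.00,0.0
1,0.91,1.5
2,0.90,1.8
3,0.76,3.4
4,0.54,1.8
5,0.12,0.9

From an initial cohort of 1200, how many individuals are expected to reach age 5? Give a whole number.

144

Expected survivors = N0 · l_5 = 1200 × 0.12 = 144 → 144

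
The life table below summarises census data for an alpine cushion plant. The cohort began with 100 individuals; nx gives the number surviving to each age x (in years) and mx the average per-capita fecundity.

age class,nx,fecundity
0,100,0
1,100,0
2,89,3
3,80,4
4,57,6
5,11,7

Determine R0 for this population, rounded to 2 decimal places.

lx = nx/n0 = nx/100: 1, 1, 0.89, 0.8, 0.57, 0.11
lx·mx by age: 0, 0, 2.67, 3.2, 3.42, 0.77
R0 = Σ lx·mx = 10.06 → 10.06

10.06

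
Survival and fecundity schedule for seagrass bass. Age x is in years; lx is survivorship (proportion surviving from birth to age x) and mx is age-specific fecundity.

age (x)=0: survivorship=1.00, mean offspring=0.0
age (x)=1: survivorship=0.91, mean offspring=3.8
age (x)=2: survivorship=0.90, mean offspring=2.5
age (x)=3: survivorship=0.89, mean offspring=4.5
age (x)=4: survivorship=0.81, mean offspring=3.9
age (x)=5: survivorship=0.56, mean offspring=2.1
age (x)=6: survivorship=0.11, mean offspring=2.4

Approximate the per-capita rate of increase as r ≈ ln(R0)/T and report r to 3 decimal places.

R0 = Σ lx·mx = 0 + 3.458 + 2.25 + 4.005 + 3.159 + 1.176 + 0.264 = 14.312
Σ x·lx·mx = 40.073; T = 40.073/14.312 = 2.79996…
r ≈ ln(R0)/T = ln(14.312)/2.79996… = 0.95041… → 0.950

0.950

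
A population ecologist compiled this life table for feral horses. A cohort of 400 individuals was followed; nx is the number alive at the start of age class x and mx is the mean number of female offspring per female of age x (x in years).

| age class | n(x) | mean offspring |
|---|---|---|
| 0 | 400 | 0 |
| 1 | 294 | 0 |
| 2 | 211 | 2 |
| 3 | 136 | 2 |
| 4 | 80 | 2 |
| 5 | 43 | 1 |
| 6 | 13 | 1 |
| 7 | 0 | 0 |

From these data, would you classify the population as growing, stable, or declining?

growing

lx = nx/n0 = nx/400: 1, 0.735, 0.5275, 0.34, 0.2, 0.1075, 0.0325, 0
R0 = Σ lx·mx = 0 + 0 + 1.055 + 0.68 + 0.4 + 0.1075 + 0.0325 + 0 = 2.275
R0 > 1, so the population is growing.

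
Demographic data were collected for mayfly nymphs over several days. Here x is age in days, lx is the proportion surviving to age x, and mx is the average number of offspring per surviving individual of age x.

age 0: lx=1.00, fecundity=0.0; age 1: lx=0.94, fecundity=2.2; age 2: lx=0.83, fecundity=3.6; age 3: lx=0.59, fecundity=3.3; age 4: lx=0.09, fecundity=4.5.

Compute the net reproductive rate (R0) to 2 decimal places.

lx·mx by age: 0, 2.068, 2.988, 1.947, 0.405
R0 = Σ lx·mx = 7.408 → 7.41

7.41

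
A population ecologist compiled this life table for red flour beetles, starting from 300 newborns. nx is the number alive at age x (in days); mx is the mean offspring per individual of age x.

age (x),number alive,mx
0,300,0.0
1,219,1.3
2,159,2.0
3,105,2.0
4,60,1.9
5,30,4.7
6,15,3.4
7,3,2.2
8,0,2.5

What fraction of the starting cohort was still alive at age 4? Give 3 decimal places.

l_4 = n_4/n_0 = 60/300 = 0.2 → 0.200

0.200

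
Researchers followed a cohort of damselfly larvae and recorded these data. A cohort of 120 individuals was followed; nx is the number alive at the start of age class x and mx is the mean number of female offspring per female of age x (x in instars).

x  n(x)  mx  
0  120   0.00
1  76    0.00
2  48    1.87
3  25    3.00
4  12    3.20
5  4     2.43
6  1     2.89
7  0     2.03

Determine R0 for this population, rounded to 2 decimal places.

lx = nx/n0 = nx/120: 1, 0.63333…, 0.4, 0.20833…, 0.1, 0.03333…, 0.00833…, 0
lx·mx by age: 0, 0, 0.748, 0.625…, 0.32, 0.081…, 0.024083…, 0
R0 = Σ lx·mx = 1.798083… → 1.80

1.80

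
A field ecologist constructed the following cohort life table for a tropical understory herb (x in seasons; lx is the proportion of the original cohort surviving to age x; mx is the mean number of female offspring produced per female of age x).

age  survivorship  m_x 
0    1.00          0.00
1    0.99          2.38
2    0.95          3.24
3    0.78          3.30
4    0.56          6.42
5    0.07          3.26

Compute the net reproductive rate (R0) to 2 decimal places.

11.83

lx·mx by age: 0, 2.3562, 3.078, 2.574, 3.5952, 0.2282
R0 = Σ lx·mx = 11.8316 → 11.83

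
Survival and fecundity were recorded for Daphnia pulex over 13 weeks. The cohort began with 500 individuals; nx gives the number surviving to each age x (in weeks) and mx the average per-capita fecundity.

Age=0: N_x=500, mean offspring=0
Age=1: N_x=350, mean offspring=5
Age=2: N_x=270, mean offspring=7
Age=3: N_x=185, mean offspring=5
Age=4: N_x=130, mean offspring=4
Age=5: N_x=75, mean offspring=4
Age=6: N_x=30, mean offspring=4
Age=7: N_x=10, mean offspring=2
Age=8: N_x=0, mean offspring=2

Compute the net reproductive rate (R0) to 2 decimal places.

lx = nx/n0 = nx/500: 1, 0.7, 0.54, 0.37, 0.26, 0.15, 0.06, 0.02, 0
lx·mx by age: 0, 3.5, 3.78, 1.85, 1.04, 0.6, 0.24, 0.04, 0
R0 = Σ lx·mx = 11.05 → 11.05

11.05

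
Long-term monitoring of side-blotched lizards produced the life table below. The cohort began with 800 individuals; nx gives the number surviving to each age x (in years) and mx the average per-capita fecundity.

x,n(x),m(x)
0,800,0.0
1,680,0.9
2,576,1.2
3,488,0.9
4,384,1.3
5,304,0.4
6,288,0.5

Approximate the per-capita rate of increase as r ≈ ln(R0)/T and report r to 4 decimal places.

0.4224

lx = nx/n0 = nx/800: 1, 0.85, 0.72, 0.61, 0.48, 0.38, 0.36
R0 = Σ lx·mx = 0 + 0.765 + 0.864 + 0.549 + 0.624 + 0.152 + 0.18 = 3.134
Σ x·lx·mx = 8.476; T = 8.476/3.134 = 2.70453…
r ≈ ln(R0)/T = ln(3.134)/2.70453… = 0.422369… → 0.4224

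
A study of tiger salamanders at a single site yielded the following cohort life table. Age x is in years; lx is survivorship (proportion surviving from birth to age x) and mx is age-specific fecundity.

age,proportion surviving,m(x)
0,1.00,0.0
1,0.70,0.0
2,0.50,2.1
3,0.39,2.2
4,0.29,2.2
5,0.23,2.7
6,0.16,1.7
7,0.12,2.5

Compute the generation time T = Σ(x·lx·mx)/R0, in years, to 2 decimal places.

3.76

lx·mx: 0, 0, 1.05, 0.858, 0.638, 0.621, 0.272, 0.3 → R0 = 3.739
x·lx·mx: 0, 0, 2.1, 2.574, 2.552, 3.105, 1.632, 2.1 → Σ = 14.063
T = 14.063 / 3.739 = 3.761166… → 3.76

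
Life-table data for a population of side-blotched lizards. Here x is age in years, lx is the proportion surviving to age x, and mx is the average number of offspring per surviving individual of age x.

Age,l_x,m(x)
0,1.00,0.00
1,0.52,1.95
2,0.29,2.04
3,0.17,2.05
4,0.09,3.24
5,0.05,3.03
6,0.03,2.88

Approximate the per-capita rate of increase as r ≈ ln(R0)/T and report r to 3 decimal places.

0.397

R0 = Σ lx·mx = 0 + 1.014 + 0.5916 + 0.3485 + 0.2916 + 0.1515 + 0.0864 = 2.4836
Σ x·lx·mx = 5.685; T = 5.685/2.4836 = 2.28902…
r ≈ ln(R0)/T = ln(2.4836)/2.28902… = 0.39742… → 0.397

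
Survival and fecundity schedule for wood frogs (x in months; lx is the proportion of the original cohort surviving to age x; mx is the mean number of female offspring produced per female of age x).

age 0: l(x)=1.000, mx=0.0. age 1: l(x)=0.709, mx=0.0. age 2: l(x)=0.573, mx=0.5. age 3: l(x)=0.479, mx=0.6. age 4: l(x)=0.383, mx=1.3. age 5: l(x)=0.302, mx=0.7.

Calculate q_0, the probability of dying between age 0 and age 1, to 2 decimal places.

q_0 = (l_0 − l_1) / l_0 = (1 − 0.709) / 1
     = 0.291 / 1 = 0.291 → 0.29

0.29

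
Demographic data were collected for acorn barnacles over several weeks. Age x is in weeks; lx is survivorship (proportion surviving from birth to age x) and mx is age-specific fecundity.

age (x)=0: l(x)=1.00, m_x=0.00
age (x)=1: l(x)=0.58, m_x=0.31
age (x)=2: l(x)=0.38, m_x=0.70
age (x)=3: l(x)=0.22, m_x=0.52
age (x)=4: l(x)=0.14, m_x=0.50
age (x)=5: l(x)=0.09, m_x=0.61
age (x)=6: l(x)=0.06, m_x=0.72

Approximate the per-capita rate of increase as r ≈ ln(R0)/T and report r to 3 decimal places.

-0.124

R0 = Σ lx·mx = 0 + 0.1798 + 0.266 + 0.1144 + 0.07 + 0.0549 + 0.0432 = 0.7283
Σ x·lx·mx = 1.8687; T = 1.8687/0.7283 = 2.56584…
r ≈ ln(R0)/T = ln(0.7283)/2.56584… = -0.12356… → -0.124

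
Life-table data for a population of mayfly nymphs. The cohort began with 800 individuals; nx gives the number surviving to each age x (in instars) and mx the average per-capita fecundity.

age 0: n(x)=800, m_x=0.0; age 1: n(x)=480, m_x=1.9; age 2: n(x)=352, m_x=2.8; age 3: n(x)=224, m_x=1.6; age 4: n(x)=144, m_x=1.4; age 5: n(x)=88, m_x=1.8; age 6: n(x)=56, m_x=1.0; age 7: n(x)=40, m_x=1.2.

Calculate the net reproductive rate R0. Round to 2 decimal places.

lx = nx/n0 = nx/800: 1, 0.6, 0.44, 0.28, 0.18, 0.11, 0.07, 0.05
lx·mx by age: 0, 1.14, 1.232, 0.448, 0.252, 0.198, 0.07, 0.06
R0 = Σ lx·mx = 3.4 → 3.40

3.40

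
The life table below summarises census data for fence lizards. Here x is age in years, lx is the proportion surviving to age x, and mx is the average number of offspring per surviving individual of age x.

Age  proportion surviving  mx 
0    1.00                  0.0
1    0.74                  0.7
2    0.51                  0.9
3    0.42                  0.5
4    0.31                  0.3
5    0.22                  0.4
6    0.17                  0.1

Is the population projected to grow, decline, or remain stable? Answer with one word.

growing

R0 = Σ lx·mx = 0 + 0.518 + 0.459 + 0.21 + 0.093 + 0.088 + 0.017 = 1.385
R0 > 1, so the population is growing.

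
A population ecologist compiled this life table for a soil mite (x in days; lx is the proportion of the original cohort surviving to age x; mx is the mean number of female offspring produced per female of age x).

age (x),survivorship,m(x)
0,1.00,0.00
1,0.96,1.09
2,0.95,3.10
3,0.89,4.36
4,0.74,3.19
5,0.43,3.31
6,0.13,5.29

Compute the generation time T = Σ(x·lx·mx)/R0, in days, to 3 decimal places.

lx·mx: 0, 1.0464, 2.945, 3.8804, 2.3606, 1.4233, 0.6877 → R0 = 12.3434
x·lx·mx: 0, 1.0464, 5.89, 11.6412, 9.4424, 7.1165, 4.1262 → Σ = 39.2627
T = 39.2627 / 12.3434 = 3.180866… → 3.181

3.181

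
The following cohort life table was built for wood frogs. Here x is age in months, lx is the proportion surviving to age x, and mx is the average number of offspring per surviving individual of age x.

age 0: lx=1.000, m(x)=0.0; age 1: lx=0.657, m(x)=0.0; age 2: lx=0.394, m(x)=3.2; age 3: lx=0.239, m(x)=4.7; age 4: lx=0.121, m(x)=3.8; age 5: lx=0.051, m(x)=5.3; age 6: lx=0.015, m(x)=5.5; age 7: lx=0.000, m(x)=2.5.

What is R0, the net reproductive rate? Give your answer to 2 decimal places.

lx·mx by age: 0, 0, 1.2608, 1.1233, 0.4598, 0.2703, 0.0825, 0
R0 = Σ lx·mx = 3.1967 → 3.20

3.20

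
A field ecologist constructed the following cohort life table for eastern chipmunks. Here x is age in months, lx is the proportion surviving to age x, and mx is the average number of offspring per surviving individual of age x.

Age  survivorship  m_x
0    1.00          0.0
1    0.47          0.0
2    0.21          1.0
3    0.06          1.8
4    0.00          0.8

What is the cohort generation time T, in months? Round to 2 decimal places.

2.34

lx·mx: 0, 0, 0.21, 0.108, 0 → R0 = 0.318
x·lx·mx: 0, 0, 0.42, 0.324, 0 → Σ = 0.744
T = 0.744 / 0.318 = 2.339623… → 2.34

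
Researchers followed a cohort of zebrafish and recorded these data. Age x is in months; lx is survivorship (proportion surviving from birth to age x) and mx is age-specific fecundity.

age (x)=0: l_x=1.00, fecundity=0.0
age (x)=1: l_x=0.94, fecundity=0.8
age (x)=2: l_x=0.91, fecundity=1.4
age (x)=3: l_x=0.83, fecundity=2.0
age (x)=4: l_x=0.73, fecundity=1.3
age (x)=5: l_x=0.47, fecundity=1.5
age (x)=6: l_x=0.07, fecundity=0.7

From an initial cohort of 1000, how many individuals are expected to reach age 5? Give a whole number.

Expected survivors = N0 · l_5 = 1000 × 0.47 = 470 → 470

470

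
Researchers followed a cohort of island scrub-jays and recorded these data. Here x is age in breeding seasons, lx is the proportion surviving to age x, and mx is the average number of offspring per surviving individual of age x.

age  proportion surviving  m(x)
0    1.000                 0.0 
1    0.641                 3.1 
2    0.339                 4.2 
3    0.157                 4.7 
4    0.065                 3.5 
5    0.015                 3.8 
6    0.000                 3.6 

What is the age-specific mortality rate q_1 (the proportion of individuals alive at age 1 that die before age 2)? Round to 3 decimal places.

0.471

q_1 = (l_1 − l_2) / l_1 = (0.641 − 0.339) / 0.641
     = 0.302 / 0.641 = 0.471139… → 0.471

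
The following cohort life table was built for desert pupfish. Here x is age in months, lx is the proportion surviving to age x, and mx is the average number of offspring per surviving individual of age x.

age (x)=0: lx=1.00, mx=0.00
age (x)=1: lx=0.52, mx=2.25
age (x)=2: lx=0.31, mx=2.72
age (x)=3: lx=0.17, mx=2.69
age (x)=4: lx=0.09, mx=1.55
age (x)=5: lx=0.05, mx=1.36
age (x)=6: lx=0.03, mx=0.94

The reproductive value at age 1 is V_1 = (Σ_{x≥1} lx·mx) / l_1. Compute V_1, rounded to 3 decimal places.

lx·mx for x ≥ 1: 1.17, 0.8432, 0.4573, 0.1395, 0.068, 0.0282 → sum = 2.7062
V_1 = 2.7062 / l_1 = 2.7062 / 0.52 = 5.204231… → 5.204

5.204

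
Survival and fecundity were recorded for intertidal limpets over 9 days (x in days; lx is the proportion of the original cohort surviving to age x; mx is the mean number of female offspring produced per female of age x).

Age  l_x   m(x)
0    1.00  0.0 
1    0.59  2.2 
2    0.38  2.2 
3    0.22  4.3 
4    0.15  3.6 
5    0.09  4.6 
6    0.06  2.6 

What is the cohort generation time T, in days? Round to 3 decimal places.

2.619

lx·mx: 0, 1.298, 0.836, 0.946, 0.54, 0.414, 0.156 → R0 = 4.19
x·lx·mx: 0, 1.298, 1.672, 2.838, 2.16, 2.07, 0.936 → Σ = 10.974
T = 10.974 / 4.19 = 2.619093… → 2.619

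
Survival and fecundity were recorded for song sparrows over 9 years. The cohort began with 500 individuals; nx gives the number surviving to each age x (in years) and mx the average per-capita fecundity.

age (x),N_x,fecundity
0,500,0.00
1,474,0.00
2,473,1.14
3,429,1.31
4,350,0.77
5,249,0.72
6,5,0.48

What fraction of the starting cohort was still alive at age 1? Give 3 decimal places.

0.948

l_1 = n_1/n_0 = 474/500 = 0.948 → 0.948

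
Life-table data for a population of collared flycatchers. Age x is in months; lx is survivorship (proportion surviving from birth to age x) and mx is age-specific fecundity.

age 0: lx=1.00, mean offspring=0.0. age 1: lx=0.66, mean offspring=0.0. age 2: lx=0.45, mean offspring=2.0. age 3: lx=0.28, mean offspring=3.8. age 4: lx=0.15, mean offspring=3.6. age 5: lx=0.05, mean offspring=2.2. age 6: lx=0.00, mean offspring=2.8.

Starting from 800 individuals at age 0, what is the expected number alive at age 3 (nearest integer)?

224

Expected survivors = N0 · l_3 = 800 × 0.28 = 224 → 224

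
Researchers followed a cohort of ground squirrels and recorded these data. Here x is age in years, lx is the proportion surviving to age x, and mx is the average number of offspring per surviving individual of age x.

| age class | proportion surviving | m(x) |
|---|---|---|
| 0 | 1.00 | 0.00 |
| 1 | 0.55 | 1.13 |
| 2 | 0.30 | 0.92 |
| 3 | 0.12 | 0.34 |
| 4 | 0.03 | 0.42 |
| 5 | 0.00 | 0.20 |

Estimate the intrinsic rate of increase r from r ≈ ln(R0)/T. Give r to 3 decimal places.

R0 = Σ lx·mx = 0 + 0.6215 + 0.276 + 0.0408 + 0.0126 + 0 = 0.9509
Σ x·lx·mx = 1.3463; T = 1.3463/0.9509 = 1.41582…
r ≈ ln(R0)/T = ln(0.9509)/1.41582… = -0.03556… → -0.036

-0.036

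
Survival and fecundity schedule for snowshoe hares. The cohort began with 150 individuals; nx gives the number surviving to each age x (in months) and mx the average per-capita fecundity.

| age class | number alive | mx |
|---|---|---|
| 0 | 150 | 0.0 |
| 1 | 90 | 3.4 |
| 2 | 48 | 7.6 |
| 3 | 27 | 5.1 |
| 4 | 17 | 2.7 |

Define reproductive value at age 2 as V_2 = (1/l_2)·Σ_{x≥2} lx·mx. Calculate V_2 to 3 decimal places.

11.425

lx = nx/n0 = nx/150: 1, 0.6, 0.32, 0.18, 0.11333…
lx·mx for x ≥ 2: 2.432, 0.918, 0.306… → sum = 3.656…
V_2 = 3.656… / l_2 = 3.656… / 0.32 = 11.425… → 11.425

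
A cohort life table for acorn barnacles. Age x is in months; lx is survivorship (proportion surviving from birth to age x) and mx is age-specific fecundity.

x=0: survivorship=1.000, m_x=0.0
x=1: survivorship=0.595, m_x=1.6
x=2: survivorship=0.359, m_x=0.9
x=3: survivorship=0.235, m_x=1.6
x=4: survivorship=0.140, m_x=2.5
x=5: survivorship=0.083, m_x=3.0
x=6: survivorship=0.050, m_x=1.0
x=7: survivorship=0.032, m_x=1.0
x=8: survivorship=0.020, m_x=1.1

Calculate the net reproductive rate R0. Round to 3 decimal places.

2.354

lx·mx by age: 0, 0.952, 0.3231, 0.376, 0.35, 0.249, 0.05, 0.032, 0.022
R0 = Σ lx·mx = 2.3541 → 2.354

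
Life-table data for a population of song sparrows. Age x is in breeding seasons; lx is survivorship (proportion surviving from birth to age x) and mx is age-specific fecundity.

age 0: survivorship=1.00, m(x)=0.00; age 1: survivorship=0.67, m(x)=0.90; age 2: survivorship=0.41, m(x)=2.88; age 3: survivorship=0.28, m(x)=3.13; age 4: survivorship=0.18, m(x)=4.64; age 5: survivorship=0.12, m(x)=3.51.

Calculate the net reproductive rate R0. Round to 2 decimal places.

3.92

lx·mx by age: 0, 0.603, 1.1808, 0.8764, 0.8352, 0.4212
R0 = Σ lx·mx = 3.9166 → 3.92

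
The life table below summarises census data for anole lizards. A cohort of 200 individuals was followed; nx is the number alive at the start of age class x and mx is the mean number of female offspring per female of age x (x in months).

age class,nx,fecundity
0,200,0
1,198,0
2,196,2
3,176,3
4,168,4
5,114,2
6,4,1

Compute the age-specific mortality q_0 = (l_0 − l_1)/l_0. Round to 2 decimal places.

0.01

lx = nx/n0 = nx/200: 1, 0.99, 0.98, 0.88, 0.84, 0.57, 0.02
q_0 = (l_0 − l_1) / l_0 = (1 − 0.99) / 1
     = 0.01 / 1 = 0.01 → 0.01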